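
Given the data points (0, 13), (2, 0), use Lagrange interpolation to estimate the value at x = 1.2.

Lagrange interpolation formula:
P(x) = Σ yᵢ × Lᵢ(x)
where Lᵢ(x) = Π_{j≠i} (x - xⱼ)/(xᵢ - xⱼ)

L_0(1.2) = (1.2 - 2)/(0 - 2) = 0.400000
L_1(1.2) = (1.2 - 0)/(2 - 0) = 0.600000

P(1.2) = 13×L_0(1.2) + 0×L_1(1.2)
P(1.2) = 5.200000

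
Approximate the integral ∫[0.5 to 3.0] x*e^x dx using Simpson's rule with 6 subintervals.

f(x) = x*e^x
a = 0.5, b = 3.0, n = 6
h = (b - a)/n = 0.416667

Simpson's rule: (h/3)[f(x₀) + 4f(x₁) + 2f(x₂) + ... + f(xₙ)]

x_0 = 0.5000, f(x_0) = 0.824361, coefficient = 1
x_1 = 0.9167, f(x_1) = 2.292528, coefficient = 4
x_2 = 1.3333, f(x_2) = 5.058224, coefficient = 2
x_3 = 1.7500, f(x_3) = 10.070555, coefficient = 4
x_4 = 2.1667, f(x_4) = 18.913133, coefficient = 2
x_5 = 2.5833, f(x_5) = 34.206439, coefficient = 4
x_6 = 3.0000, f(x_6) = 60.256611, coefficient = 1

I ≈ (0.416667/3) × 295.301772 = 41.014135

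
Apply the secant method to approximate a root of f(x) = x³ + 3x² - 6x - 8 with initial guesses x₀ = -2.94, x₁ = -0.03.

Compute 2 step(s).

f(x) = x³ + 3x² - 6x - 8
x₀ = -2.94, x₁ = -0.03

Secant formula: x_{n+1} = x_n - f(x_n)(x_n - x_{n-1})/(f(x_n) - f(x_{n-1}))

Iteration 1:
  f(-2.940000) = 10.158616
  f(-0.030000) = -7.817327
  x_2 = -0.030000 - (-7.817327)×(-0.030000 - (-2.940000))/(-7.817327 - 10.158616)
       = -1.295493
Iteration 2:
  f(-0.030000) = -7.817327
  f(-1.295493) = 2.633632
  x_3 = -1.295493 - 2.633632×(-1.295493 - (-0.030000))/(2.633632 - (-7.817327))
       = -0.976590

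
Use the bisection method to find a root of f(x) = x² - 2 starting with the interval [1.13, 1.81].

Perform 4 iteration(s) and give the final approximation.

f(x) = x² - 2
Initial interval: [1.13, 1.81]

Iteration 1:
  c_1 = (1.130000 + 1.810000)/2 = 1.470000
  f(c_1) = f(1.470000) = 0.160900
  f(a) × f(c) < 0, new interval: [1.130000, 1.470000]
Iteration 2:
  c_2 = (1.130000 + 1.470000)/2 = 1.300000
  f(c_2) = f(1.300000) = -0.310000
  f(a) × f(c) ≥ 0, new interval: [1.300000, 1.470000]
Iteration 3:
  c_3 = (1.300000 + 1.470000)/2 = 1.385000
  f(c_3) = f(1.385000) = -0.081775
  f(a) × f(c) ≥ 0, new interval: [1.385000, 1.470000]
Iteration 4:
  c_4 = (1.385000 + 1.470000)/2 = 1.427500
  f(c_4) = f(1.427500) = 0.037756
  f(a) × f(c) < 0, new interval: [1.385000, 1.427500]

After 4 iteration(s), the approximation is c_4 = 1.427500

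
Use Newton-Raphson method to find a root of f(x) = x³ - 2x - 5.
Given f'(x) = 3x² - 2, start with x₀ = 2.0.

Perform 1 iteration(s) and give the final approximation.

f(x) = x³ - 2x - 5
f'(x) = 3x² - 2
x₀ = 2.0

Newton-Raphson formula: x_{n+1} = x_n - f(x_n)/f'(x_n)

Iteration 1:
  f(2.000000) = -1.000000
  f'(2.000000) = 10.000000
  x_1 = 2.000000 - (-1.000000)/10.000000 = 2.100000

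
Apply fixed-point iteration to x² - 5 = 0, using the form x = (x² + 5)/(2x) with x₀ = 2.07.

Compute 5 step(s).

Equation: x² - 5 = 0
Fixed-point form: x = (x² + 5)/(2x)
x₀ = 2.07

x_1 = g(2.070000) = 2.242729
x_2 = g(2.242729) = 2.236078
x_3 = g(2.236078) = 2.236068
x_4 = g(2.236068) = 2.236068
x_5 = g(2.236068) = 2.236068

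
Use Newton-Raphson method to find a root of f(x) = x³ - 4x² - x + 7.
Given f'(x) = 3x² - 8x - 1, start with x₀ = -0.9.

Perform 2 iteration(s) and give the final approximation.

f(x) = x³ - 4x² - x + 7
f'(x) = 3x² - 8x - 1
x₀ = -0.9

Newton-Raphson formula: x_{n+1} = x_n - f(x_n)/f'(x_n)

Iteration 1:
  f(-0.900000) = 3.931000
  f'(-0.900000) = 8.630000
  x_1 = -0.900000 - 3.931000/8.630000 = -1.355504
Iteration 2:
  f(-1.355504) = -1.484652
  f'(-1.355504) = 15.356206
  x_2 = -1.355504 - (-1.484652)/15.356206 = -1.258823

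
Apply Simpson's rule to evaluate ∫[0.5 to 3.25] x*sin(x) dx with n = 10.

f(x) = x*sin(x)
a = 0.5, b = 3.25, n = 10
h = (b - a)/n = 0.275000

Simpson's rule: (h/3)[f(x₀) + 4f(x₁) + 2f(x₂) + ... + f(xₙ)]

x_0 = 0.5000, f(x_0) = 0.239713, coefficient = 1
x_1 = 0.7750, f(x_1) = 0.542280, coefficient = 4
x_2 = 1.0500, f(x_2) = 0.910794, coefficient = 2
x_3 = 1.3250, f(x_3) = 1.285176, coefficient = 4
x_4 = 1.6000, f(x_4) = 1.599318, coefficient = 2
x_5 = 1.8750, f(x_5) = 1.788911, coefficient = 4
x_6 = 2.1500, f(x_6) = 1.799332, coefficient = 2
x_7 = 2.4250, f(x_7) = 1.592787, coefficient = 4
x_8 = 2.7000, f(x_8) = 1.153926, coefficient = 2
x_9 = 2.9750, f(x_9) = 0.493324, coefficient = 4
x_10 = 3.2500, f(x_10) = -0.351634, coefficient = 1

I ≈ (0.275000/3) × 33.624726 = 3.082267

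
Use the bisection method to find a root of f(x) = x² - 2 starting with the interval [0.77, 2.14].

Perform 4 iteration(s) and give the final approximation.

f(x) = x² - 2
Initial interval: [0.77, 2.14]

Iteration 1:
  c_1 = (0.770000 + 2.140000)/2 = 1.455000
  f(c_1) = f(1.455000) = 0.117025
  f(a) × f(c) < 0, new interval: [0.770000, 1.455000]
Iteration 2:
  c_2 = (0.770000 + 1.455000)/2 = 1.112500
  f(c_2) = f(1.112500) = -0.762344
  f(a) × f(c) ≥ 0, new interval: [1.112500, 1.455000]
Iteration 3:
  c_3 = (1.112500 + 1.455000)/2 = 1.283750
  f(c_3) = f(1.283750) = -0.351986
  f(a) × f(c) ≥ 0, new interval: [1.283750, 1.455000]
Iteration 4:
  c_4 = (1.283750 + 1.455000)/2 = 1.369375
  f(c_4) = f(1.369375) = -0.124812
  f(a) × f(c) ≥ 0, new interval: [1.369375, 1.455000]

After 4 iteration(s), the approximation is c_4 = 1.369375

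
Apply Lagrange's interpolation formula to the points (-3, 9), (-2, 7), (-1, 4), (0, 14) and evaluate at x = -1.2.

Lagrange interpolation formula:
P(x) = Σ yᵢ × Lᵢ(x)
where Lᵢ(x) = Π_{j≠i} (x - xⱼ)/(xᵢ - xⱼ)

L_0(-1.2) = (-1.2 - (-2))/(-3 - (-2)) × (-1.2 - (-1))/(-3 - (-1)) × (-1.2 - 0)/(-3 - 0) = -0.032000
L_1(-1.2) = (-1.2 - (-3))/(-2 - (-3)) × (-1.2 - (-1))/(-2 - (-1)) × (-1.2 - 0)/(-2 - 0) = 0.216000
L_2(-1.2) = (-1.2 - (-3))/(-1 - (-3)) × (-1.2 - (-2))/(-1 - (-2)) × (-1.2 - 0)/(-1 - 0) = 0.864000
L_3(-1.2) = (-1.2 - (-3))/(0 - (-3)) × (-1.2 - (-2))/(0 - (-2)) × (-1.2 - (-1))/(0 - (-1)) = -0.048000

P(-1.2) = 9×L_0(-1.2) + 7×L_1(-1.2) + 4×L_2(-1.2) + 14×L_3(-1.2)
P(-1.2) = 4.008000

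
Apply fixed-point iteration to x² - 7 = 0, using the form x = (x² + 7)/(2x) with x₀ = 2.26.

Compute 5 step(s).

Equation: x² - 7 = 0
Fixed-point form: x = (x² + 7)/(2x)
x₀ = 2.26

x_1 = g(2.260000) = 2.678673
x_2 = g(2.678673) = 2.645954
x_3 = g(2.645954) = 2.645751
x_4 = g(2.645751) = 2.645751
x_5 = g(2.645751) = 2.645751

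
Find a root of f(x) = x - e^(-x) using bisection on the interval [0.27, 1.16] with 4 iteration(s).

f(x) = x - e^(-x)
Initial interval: [0.27, 1.16]

Iteration 1:
  c_1 = (0.270000 + 1.160000)/2 = 0.715000
  f(c_1) = f(0.715000) = 0.225808
  f(a) × f(c) < 0, new interval: [0.270000, 0.715000]
Iteration 2:
  c_2 = (0.270000 + 0.715000)/2 = 0.492500
  f(c_2) = f(0.492500) = -0.118597
  f(a) × f(c) ≥ 0, new interval: [0.492500, 0.715000]
Iteration 3:
  c_3 = (0.492500 + 0.715000)/2 = 0.603750
  f(c_3) = f(0.603750) = 0.056993
  f(a) × f(c) < 0, new interval: [0.492500, 0.603750]
Iteration 4:
  c_4 = (0.492500 + 0.603750)/2 = 0.548125
  f(c_4) = f(0.548125) = -0.029908
  f(a) × f(c) ≥ 0, new interval: [0.548125, 0.603750]

After 4 iteration(s), the approximation is c_4 = 0.548125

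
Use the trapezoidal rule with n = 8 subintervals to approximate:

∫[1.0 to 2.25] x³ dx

f(x) = x³
a = 1.0, b = 2.25, n = 8
h = (b - a)/n = 0.156250

Trapezoidal rule: (h/2)[f(x₀) + 2f(x₁) + 2f(x₂) + ... + f(xₙ)]

x_0 = 1.0000, f(x_0) = 1.000000, coefficient = 1
x_1 = 1.1562, f(x_1) = 1.545807, coefficient = 2
x_2 = 1.3125, f(x_2) = 2.260986, coefficient = 2
x_3 = 1.4688, f(x_3) = 3.168427, coefficient = 2
x_4 = 1.6250, f(x_4) = 4.291016, coefficient = 2
x_5 = 1.7812, f(x_5) = 5.651642, coefficient = 2
x_6 = 1.9375, f(x_6) = 7.273193, coefficient = 2
x_7 = 2.0938, f(x_7) = 9.178558, coefficient = 2
x_8 = 2.2500, f(x_8) = 11.390625, coefficient = 1

I ≈ (0.156250/2) × 79.129883 = 6.182022
Exact value: 6.157227
Error: 0.024796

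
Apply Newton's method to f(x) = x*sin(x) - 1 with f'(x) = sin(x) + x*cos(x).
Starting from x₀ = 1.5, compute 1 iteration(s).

f(x) = x*sin(x) - 1
f'(x) = sin(x) + x*cos(x)
x₀ = 1.5

Newton-Raphson formula: x_{n+1} = x_n - f(x_n)/f'(x_n)

Iteration 1:
  f(1.500000) = 0.496242
  f'(1.500000) = 1.103601
  x_1 = 1.500000 - 0.496242/1.103601 = 1.050342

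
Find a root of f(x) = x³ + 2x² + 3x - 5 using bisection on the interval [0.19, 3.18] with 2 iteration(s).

f(x) = x³ + 2x² + 3x - 5
Initial interval: [0.19, 3.18]

Iteration 1:
  c_1 = (0.190000 + 3.180000)/2 = 1.685000
  f(c_1) = f(1.685000) = 10.517544
  f(a) × f(c) < 0, new interval: [0.190000, 1.685000]
Iteration 2:
  c_2 = (0.190000 + 1.685000)/2 = 0.937500
  f(c_2) = f(0.937500) = 0.394287
  f(a) × f(c) < 0, new interval: [0.190000, 0.937500]

After 2 iteration(s), the approximation is c_2 = 0.937500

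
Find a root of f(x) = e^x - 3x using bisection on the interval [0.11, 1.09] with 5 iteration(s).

f(x) = e^x - 3x
Initial interval: [0.11, 1.09]

Iteration 1:
  c_1 = (0.110000 + 1.090000)/2 = 0.600000
  f(c_1) = f(0.600000) = 0.022119
  f(a) × f(c) ≥ 0, new interval: [0.600000, 1.090000]
Iteration 2:
  c_2 = (0.600000 + 1.090000)/2 = 0.845000
  f(c_2) = f(0.845000) = -0.207022
  f(a) × f(c) < 0, new interval: [0.600000, 0.845000]
Iteration 3:
  c_3 = (0.600000 + 0.845000)/2 = 0.722500
  f(c_3) = f(0.722500) = -0.107924
  f(a) × f(c) < 0, new interval: [0.600000, 0.722500]
Iteration 4:
  c_4 = (0.600000 + 0.722500)/2 = 0.661250
  f(c_4) = f(0.661250) = -0.046538
  f(a) × f(c) < 0, new interval: [0.600000, 0.661250]
Iteration 5:
  c_5 = (0.600000 + 0.661250)/2 = 0.630625
  f(c_5) = f(0.630625) = -0.013091
  f(a) × f(c) < 0, new interval: [0.600000, 0.630625]

After 5 iteration(s), the approximation is c_5 = 0.630625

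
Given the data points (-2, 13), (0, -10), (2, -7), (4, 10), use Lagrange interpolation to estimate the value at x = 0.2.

Lagrange interpolation formula:
P(x) = Σ yᵢ × Lᵢ(x)
where Lᵢ(x) = Π_{j≠i} (x - xⱼ)/(xᵢ - xⱼ)

L_0(0.2) = (0.2 - 0)/(-2 - 0) × (0.2 - 2)/(-2 - 2) × (0.2 - 4)/(-2 - 4) = -0.028500
L_1(0.2) = (0.2 - (-2))/(0 - (-2)) × (0.2 - 2)/(0 - 2) × (0.2 - 4)/(0 - 4) = 0.940500
L_2(0.2) = (0.2 - (-2))/(2 - (-2)) × (0.2 - 0)/(2 - 0) × (0.2 - 4)/(2 - 4) = 0.104500
L_3(0.2) = (0.2 - (-2))/(4 - (-2)) × (0.2 - 0)/(4 - 0) × (0.2 - 2)/(4 - 2) = -0.016500

P(0.2) = 13×L_0(0.2) + (-10)×L_1(0.2) + (-7)×L_2(0.2) + 10×L_3(0.2)
P(0.2) = -10.672000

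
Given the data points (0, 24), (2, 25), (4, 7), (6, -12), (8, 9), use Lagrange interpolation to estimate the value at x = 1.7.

Lagrange interpolation formula:
P(x) = Σ yᵢ × Lᵢ(x)
where Lᵢ(x) = Π_{j≠i} (x - xⱼ)/(xᵢ - xⱼ)

L_0(1.7) = (1.7 - 2)/(0 - 2) × (1.7 - 4)/(0 - 4) × (1.7 - 6)/(0 - 6) × (1.7 - 8)/(0 - 8) = 0.048677
L_1(1.7) = (1.7 - 0)/(2 - 0) × (1.7 - 4)/(2 - 4) × (1.7 - 6)/(2 - 6) × (1.7 - 8)/(2 - 8) = 1.103353
L_2(1.7) = (1.7 - 0)/(4 - 0) × (1.7 - 2)/(4 - 2) × (1.7 - 6)/(4 - 6) × (1.7 - 8)/(4 - 8) = -0.215873
L_3(1.7) = (1.7 - 0)/(6 - 0) × (1.7 - 2)/(6 - 2) × (1.7 - 4)/(6 - 4) × (1.7 - 8)/(6 - 8) = 0.076978
L_4(1.7) = (1.7 - 0)/(8 - 0) × (1.7 - 2)/(8 - 2) × (1.7 - 4)/(8 - 4) × (1.7 - 6)/(8 - 6) = -0.013135

P(1.7) = 24×L_0(1.7) + 25×L_1(1.7) + 7×L_2(1.7) + (-12)×L_3(1.7) + 9×L_4(1.7)
P(1.7) = 26.199016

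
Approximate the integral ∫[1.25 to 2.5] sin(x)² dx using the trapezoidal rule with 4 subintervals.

f(x) = sin(x)²
a = 1.25, b = 2.5, n = 4
h = (b - a)/n = 0.312500

Trapezoidal rule: (h/2)[f(x₀) + 2f(x₁) + 2f(x₂) + ... + f(xₙ)]

x_0 = 1.2500, f(x_0) = 0.900572, coefficient = 1
x_1 = 1.5625, f(x_1) = 0.999931, coefficient = 2
x_2 = 1.8750, f(x_2) = 0.910280, coefficient = 2
x_3 = 2.1875, f(x_3) = 0.665512, coefficient = 2
x_4 = 2.5000, f(x_4) = 0.358169, coefficient = 1

I ≈ (0.312500/2) × 6.410187 = 1.001592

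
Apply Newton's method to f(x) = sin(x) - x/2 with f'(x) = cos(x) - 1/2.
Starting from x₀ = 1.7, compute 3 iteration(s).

f(x) = sin(x) - x/2
f'(x) = cos(x) - 1/2
x₀ = 1.7

Newton-Raphson formula: x_{n+1} = x_n - f(x_n)/f'(x_n)

Iteration 1:
  f(1.700000) = 0.141665
  f'(1.700000) = -0.628844
  x_1 = 1.700000 - 0.141665/(-0.628844) = 1.925278
Iteration 2:
  f(1.925278) = -0.024812
  f'(1.925278) = -0.847104
  x_2 = 1.925278 - (-0.024812)/(-0.847104) = 1.895987
Iteration 3:
  f(1.895987) = -0.000404
  f'(1.895987) = -0.819490
  x_3 = 1.895987 - (-0.000404)/(-0.819490) = 1.895494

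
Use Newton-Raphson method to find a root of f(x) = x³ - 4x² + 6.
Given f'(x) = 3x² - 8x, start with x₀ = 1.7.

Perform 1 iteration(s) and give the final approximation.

f(x) = x³ - 4x² + 6
f'(x) = 3x² - 8x
x₀ = 1.7

Newton-Raphson formula: x_{n+1} = x_n - f(x_n)/f'(x_n)

Iteration 1:
  f(1.700000) = -0.647000
  f'(1.700000) = -4.930000
  x_1 = 1.700000 - (-0.647000)/(-4.930000) = 1.568763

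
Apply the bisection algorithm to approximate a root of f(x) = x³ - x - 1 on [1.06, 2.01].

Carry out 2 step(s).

f(x) = x³ - x - 1
Initial interval: [1.06, 2.01]

Iteration 1:
  c_1 = (1.060000 + 2.010000)/2 = 1.535000
  f(c_1) = f(1.535000) = 1.081805
  f(a) × f(c) < 0, new interval: [1.060000, 1.535000]
Iteration 2:
  c_2 = (1.060000 + 1.535000)/2 = 1.297500
  f(c_2) = f(1.297500) = -0.113151
  f(a) × f(c) ≥ 0, new interval: [1.297500, 1.535000]

After 2 iteration(s), the approximation is c_2 = 1.297500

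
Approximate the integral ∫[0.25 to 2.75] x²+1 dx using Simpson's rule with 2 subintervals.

f(x) = x²+1
a = 0.25, b = 2.75, n = 2
h = (b - a)/n = 1.250000

Simpson's rule: (h/3)[f(x₀) + 4f(x₁) + 2f(x₂) + ... + f(xₙ)]

x_0 = 0.2500, f(x_0) = 1.062500, coefficient = 1
x_1 = 1.5000, f(x_1) = 3.250000, coefficient = 4
x_2 = 2.7500, f(x_2) = 8.562500, coefficient = 1

I ≈ (1.250000/3) × 22.625000 = 9.427083
Exact value: 9.427083
Error: 0.000000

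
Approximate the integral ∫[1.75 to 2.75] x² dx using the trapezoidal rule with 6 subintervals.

f(x) = x²
a = 1.75, b = 2.75, n = 6
h = (b - a)/n = 0.166667

Trapezoidal rule: (h/2)[f(x₀) + 2f(x₁) + 2f(x₂) + ... + f(xₙ)]

x_0 = 1.7500, f(x_0) = 3.062500, coefficient = 1
x_1 = 1.9167, f(x_1) = 3.673611, coefficient = 2
x_2 = 2.0833, f(x_2) = 4.340278, coefficient = 2
x_3 = 2.2500, f(x_3) = 5.062500, coefficient = 2
x_4 = 2.4167, f(x_4) = 5.840278, coefficient = 2
x_5 = 2.5833, f(x_5) = 6.673611, coefficient = 2
x_6 = 2.7500, f(x_6) = 7.562500, coefficient = 1

I ≈ (0.166667/2) × 61.805556 = 5.150463
Exact value: 5.145833
Error: 0.004630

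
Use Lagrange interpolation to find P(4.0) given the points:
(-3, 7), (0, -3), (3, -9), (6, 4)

Lagrange interpolation formula:
P(x) = Σ yᵢ × Lᵢ(x)
where Lᵢ(x) = Π_{j≠i} (x - xⱼ)/(xᵢ - xⱼ)

L_0(4.0) = (4.0 - 0)/(-3 - 0) × (4.0 - 3)/(-3 - 3) × (4.0 - 6)/(-3 - 6) = 0.049383
L_1(4.0) = (4.0 - (-3))/(0 - (-3)) × (4.0 - 3)/(0 - 3) × (4.0 - 6)/(0 - 6) = -0.259259
L_2(4.0) = (4.0 - (-3))/(3 - (-3)) × (4.0 - 0)/(3 - 0) × (4.0 - 6)/(3 - 6) = 1.037037
L_3(4.0) = (4.0 - (-3))/(6 - (-3)) × (4.0 - 0)/(6 - 0) × (4.0 - 3)/(6 - 3) = 0.172840

P(4.0) = 7×L_0(4.0) + (-3)×L_1(4.0) + (-9)×L_2(4.0) + 4×L_3(4.0)
P(4.0) = -7.518519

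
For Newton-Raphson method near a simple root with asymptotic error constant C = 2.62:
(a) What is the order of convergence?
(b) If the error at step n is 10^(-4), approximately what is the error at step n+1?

(a) Newton-Raphson has quadratic (order 2) convergence near simple roots.
    This means |e_{n+1}| ≈ C|e_n|².

(b) With |e_n| = 10^(-4) and C = 2.62:
    |e_{n+1}| ≈ 2.62 × (10^(-4))² = 2.62 × 10^(-8)

(a) 2 (quadratic); (b) |e_{n+1}| ≈ 2.620e-08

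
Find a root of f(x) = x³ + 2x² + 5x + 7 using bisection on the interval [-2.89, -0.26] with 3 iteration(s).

f(x) = x³ + 2x² + 5x + 7
Initial interval: [-2.89, -0.26]

Iteration 1:
  c_1 = (-2.890000 + (-0.260000))/2 = -1.575000
  f(c_1) = f(-1.575000) = 0.179266
  f(a) × f(c) < 0, new interval: [-2.890000, -1.575000]
Iteration 2:
  c_2 = (-2.890000 + (-1.575000))/2 = -2.232500
  f(c_2) = f(-2.232500) = -5.321293
  f(a) × f(c) ≥ 0, new interval: [-2.232500, -1.575000]
Iteration 3:
  c_3 = (-2.232500 + (-1.575000))/2 = -1.903750
  f(c_3) = f(-1.903750) = -2.169915
  f(a) × f(c) ≥ 0, new interval: [-1.903750, -1.575000]

After 3 iteration(s), the approximation is c_3 = -1.903750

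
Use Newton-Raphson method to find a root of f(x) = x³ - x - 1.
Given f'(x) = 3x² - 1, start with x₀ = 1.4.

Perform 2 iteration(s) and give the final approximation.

f(x) = x³ - x - 1
f'(x) = 3x² - 1
x₀ = 1.4

Newton-Raphson formula: x_{n+1} = x_n - f(x_n)/f'(x_n)

Iteration 1:
  f(1.400000) = 0.344000
  f'(1.400000) = 4.880000
  x_1 = 1.400000 - 0.344000/4.880000 = 1.329508
Iteration 2:
  f(1.329508) = 0.020520
  f'(1.329508) = 4.302776
  x_2 = 1.329508 - 0.020520/4.302776 = 1.324739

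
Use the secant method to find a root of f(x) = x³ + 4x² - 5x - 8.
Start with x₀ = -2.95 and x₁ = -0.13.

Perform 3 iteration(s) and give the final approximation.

f(x) = x³ + 4x² - 5x - 8
x₀ = -2.95, x₁ = -0.13

Secant formula: x_{n+1} = x_n - f(x_n)(x_n - x_{n-1})/(f(x_n) - f(x_{n-1}))

Iteration 1:
  f(-2.950000) = 15.887625
  f(-0.130000) = -7.284597
  x_2 = -0.130000 - (-7.284597)×(-0.130000 - (-2.950000))/(-7.284597 - 15.887625)
       = -1.016517
Iteration 2:
  f(-0.130000) = -7.284597
  f(-1.016517) = 0.165436
  x_3 = -1.016517 - 0.165436×(-1.016517 - (-0.130000))/(0.165436 - (-7.284597))
       = -0.996831
Iteration 3:
  f(-1.016517) = 0.165436
  f(-0.996831) = -0.031683
  x_4 = -0.996831 - (-0.031683)×(-0.996831 - (-1.016517))/(-0.031683 - 0.165436)
       = -0.999995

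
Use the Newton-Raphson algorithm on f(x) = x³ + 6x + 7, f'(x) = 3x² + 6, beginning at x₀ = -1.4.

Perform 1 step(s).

f(x) = x³ + 6x + 7
f'(x) = 3x² + 6
x₀ = -1.4

Newton-Raphson formula: x_{n+1} = x_n - f(x_n)/f'(x_n)

Iteration 1:
  f(-1.400000) = -4.144000
  f'(-1.400000) = 11.880000
  x_1 = -1.400000 - (-4.144000)/11.880000 = -1.051178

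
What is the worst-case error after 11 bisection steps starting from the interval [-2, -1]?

Bisection error bound: |error| ≤ (b-a)/2^n
|error| ≤ (-1 - (-2))/2^11 = 1/2^11
|error| ≤ 0.0004882812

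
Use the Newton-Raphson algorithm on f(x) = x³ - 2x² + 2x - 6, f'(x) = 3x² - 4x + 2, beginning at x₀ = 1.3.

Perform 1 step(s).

f(x) = x³ - 2x² + 2x - 6
f'(x) = 3x² - 4x + 2
x₀ = 1.3

Newton-Raphson formula: x_{n+1} = x_n - f(x_n)/f'(x_n)

Iteration 1:
  f(1.300000) = -4.583000
  f'(1.300000) = 1.870000
  x_1 = 1.300000 - (-4.583000)/1.870000 = 3.750802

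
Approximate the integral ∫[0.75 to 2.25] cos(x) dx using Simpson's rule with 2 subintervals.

f(x) = cos(x)
a = 0.75, b = 2.25, n = 2
h = (b - a)/n = 0.750000

Simpson's rule: (h/3)[f(x₀) + 4f(x₁) + 2f(x₂) + ... + f(xₙ)]

x_0 = 0.7500, f(x_0) = 0.731689, coefficient = 1
x_1 = 1.5000, f(x_1) = 0.070737, coefficient = 4
x_2 = 2.2500, f(x_2) = -0.628174, coefficient = 1

I ≈ (0.750000/3) × 0.386464 = 0.096616
Exact value: 0.096434
Error: 0.000182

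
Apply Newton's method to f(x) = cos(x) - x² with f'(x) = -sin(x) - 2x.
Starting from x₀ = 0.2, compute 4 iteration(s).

f(x) = cos(x) - x²
f'(x) = -sin(x) - 2x
x₀ = 0.2

Newton-Raphson formula: x_{n+1} = x_n - f(x_n)/f'(x_n)

Iteration 1:
  f(0.200000) = 0.940067
  f'(0.200000) = -0.598669
  x_1 = 0.200000 - 0.940067/(-0.598669) = 1.770260
Iteration 2:
  f(1.770260) = -3.331965
  f'(1.770260) = -4.520693
  x_2 = 1.770260 - (-3.331965)/(-4.520693) = 1.033213
Iteration 3:
  f(1.033213) = -0.555467
  f'(1.033213) = -2.925374
  x_3 = 1.033213 - (-0.555467)/(-2.925374) = 0.843334
Iteration 4:
  f(0.843334) = -0.046236
  f'(0.843334) = -2.433532
  x_4 = 0.843334 - (-0.046236)/(-2.433532) = 0.824335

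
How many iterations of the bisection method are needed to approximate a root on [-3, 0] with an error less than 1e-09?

We need (b-a)/2^n ≤ 1e-09
(0 - (-3))/2^n ≤ 1e-09
3/2^n ≤ 1e-09
2^n ≥ 3000000000
n ≥ log₂(3000000000) = 31.48
n ≥ 32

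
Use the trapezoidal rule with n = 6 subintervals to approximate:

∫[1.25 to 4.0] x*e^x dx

f(x) = x*e^x
a = 1.25, b = 4.0, n = 6
h = (b - a)/n = 0.458333

Trapezoidal rule: (h/2)[f(x₀) + 2f(x₁) + 2f(x₂) + ... + f(xₙ)]

x_0 = 1.2500, f(x_0) = 4.362929, coefficient = 1
x_1 = 1.7083, f(x_1) = 9.429580, coefficient = 2
x_2 = 2.1667, f(x_2) = 18.913133, coefficient = 2
x_3 = 2.6250, f(x_3) = 36.237007, coefficient = 2
x_4 = 3.0833, f(x_4) = 67.312409, coefficient = 2
x_5 = 3.5417, f(x_5) = 122.273959, coefficient = 2
x_6 = 4.0000, f(x_6) = 218.392600, coefficient = 1

I ≈ (0.458333/2) × 731.087705 = 167.540932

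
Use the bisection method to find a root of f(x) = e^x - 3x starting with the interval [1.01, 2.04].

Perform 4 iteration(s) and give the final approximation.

f(x) = e^x - 3x
Initial interval: [1.01, 2.04]

Iteration 1:
  c_1 = (1.010000 + 2.040000)/2 = 1.525000
  f(c_1) = f(1.525000) = 0.020144
  f(a) × f(c) < 0, new interval: [1.010000, 1.525000]
Iteration 2:
  c_2 = (1.010000 + 1.525000)/2 = 1.267500
  f(c_2) = f(1.267500) = -0.250538
  f(a) × f(c) ≥ 0, new interval: [1.267500, 1.525000]
Iteration 3:
  c_3 = (1.267500 + 1.525000)/2 = 1.396250
  f(c_3) = f(1.396250) = -0.148729
  f(a) × f(c) ≥ 0, new interval: [1.396250, 1.525000]
Iteration 4:
  c_4 = (1.396250 + 1.525000)/2 = 1.460625
  f(c_4) = f(1.460625) = -0.073223
  f(a) × f(c) ≥ 0, new interval: [1.460625, 1.525000]

After 4 iteration(s), the approximation is c_4 = 1.460625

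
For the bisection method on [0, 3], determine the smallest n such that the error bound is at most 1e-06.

We need (b-a)/2^n ≤ 1e-06
(3 - 0)/2^n ≤ 1e-06
3/2^n ≤ 1e-06
2^n ≥ 3000000
n ≥ log₂(3000000) = 21.52
n ≥ 22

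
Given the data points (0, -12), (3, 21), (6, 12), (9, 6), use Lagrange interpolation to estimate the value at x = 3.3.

Lagrange interpolation formula:
P(x) = Σ yᵢ × Lᵢ(x)
where Lᵢ(x) = Π_{j≠i} (x - xⱼ)/(xᵢ - xⱼ)

L_0(3.3) = (3.3 - 3)/(0 - 3) × (3.3 - 6)/(0 - 6) × (3.3 - 9)/(0 - 9) = -0.028500
L_1(3.3) = (3.3 - 0)/(3 - 0) × (3.3 - 6)/(3 - 6) × (3.3 - 9)/(3 - 9) = 0.940500
L_2(3.3) = (3.3 - 0)/(6 - 0) × (3.3 - 3)/(6 - 3) × (3.3 - 9)/(6 - 9) = 0.104500
L_3(3.3) = (3.3 - 0)/(9 - 0) × (3.3 - 3)/(9 - 3) × (3.3 - 6)/(9 - 6) = -0.016500

P(3.3) = (-12)×L_0(3.3) + 21×L_1(3.3) + 12×L_2(3.3) + 6×L_3(3.3)
P(3.3) = 21.247500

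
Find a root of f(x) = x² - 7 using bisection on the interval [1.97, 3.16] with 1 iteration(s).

f(x) = x² - 7
Initial interval: [1.97, 3.16]

Iteration 1:
  c_1 = (1.970000 + 3.160000)/2 = 2.565000
  f(c_1) = f(2.565000) = -0.420775
  f(a) × f(c) ≥ 0, new interval: [2.565000, 3.160000]

After 1 iteration(s), the approximation is c_1 = 2.565000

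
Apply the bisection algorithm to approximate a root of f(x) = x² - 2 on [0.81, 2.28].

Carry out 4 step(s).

f(x) = x² - 2
Initial interval: [0.81, 2.28]

Iteration 1:
  c_1 = (0.810000 + 2.280000)/2 = 1.545000
  f(c_1) = f(1.545000) = 0.387025
  f(a) × f(c) < 0, new interval: [0.810000, 1.545000]
Iteration 2:
  c_2 = (0.810000 + 1.545000)/2 = 1.177500
  f(c_2) = f(1.177500) = -0.613494
  f(a) × f(c) ≥ 0, new interval: [1.177500, 1.545000]
Iteration 3:
  c_3 = (1.177500 + 1.545000)/2 = 1.361250
  f(c_3) = f(1.361250) = -0.146998
  f(a) × f(c) ≥ 0, new interval: [1.361250, 1.545000]
Iteration 4:
  c_4 = (1.361250 + 1.545000)/2 = 1.453125
  f(c_4) = f(1.453125) = 0.111572
  f(a) × f(c) < 0, new interval: [1.361250, 1.453125]

After 4 iteration(s), the approximation is c_4 = 1.453125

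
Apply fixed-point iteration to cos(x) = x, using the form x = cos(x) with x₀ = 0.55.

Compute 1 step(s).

Equation: cos(x) = x
Fixed-point form: x = cos(x)
x₀ = 0.55

x_1 = g(0.550000) = 0.852525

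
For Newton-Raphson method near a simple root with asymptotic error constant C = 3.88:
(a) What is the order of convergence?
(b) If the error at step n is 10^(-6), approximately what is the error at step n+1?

(a) Newton-Raphson has quadratic (order 2) convergence near simple roots.
    This means |e_{n+1}| ≈ C|e_n|².

(b) With |e_n| = 10^(-6) and C = 3.88:
    |e_{n+1}| ≈ 3.88 × (10^(-6))² = 3.88 × 10^(-12)

(a) 2 (quadratic); (b) |e_{n+1}| ≈ 3.880e-12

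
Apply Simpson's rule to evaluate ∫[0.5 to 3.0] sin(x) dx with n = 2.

f(x) = sin(x)
a = 0.5, b = 3.0, n = 2
h = (b - a)/n = 1.250000

Simpson's rule: (h/3)[f(x₀) + 4f(x₁) + 2f(x₂) + ... + f(xₙ)]

x_0 = 0.5000, f(x_0) = 0.479426, coefficient = 1
x_1 = 1.7500, f(x_1) = 0.983986, coefficient = 4
x_2 = 3.0000, f(x_2) = 0.141120, coefficient = 1

I ≈ (1.250000/3) × 4.556489 = 1.898537
Exact value: 1.867575
Error: 0.030962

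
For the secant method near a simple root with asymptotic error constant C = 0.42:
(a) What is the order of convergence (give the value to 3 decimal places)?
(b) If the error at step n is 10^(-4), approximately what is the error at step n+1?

(a) Secant method has superlinear convergence with order φ = (1+√5)/2 ≈ 1.618.
    This means |e_{n+1}| ≈ C|e_n|^1.618.

(b) With |e_n| = 10^(-4) and C = 0.42:
    |e_{n+1}| ≈ 0.42 × (10^(-4))^1.618 = 0.42 × 10^(-6.47)

(a) ≈ 1.618 (golden ratio); (b) |e_{n+1}| ≈ 1.416e-07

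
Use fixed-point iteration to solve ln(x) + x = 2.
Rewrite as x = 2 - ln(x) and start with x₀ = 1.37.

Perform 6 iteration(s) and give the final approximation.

Equation: ln(x) + x = 2
Fixed-point form: x = 2 - ln(x)
x₀ = 1.37

x_1 = g(1.370000) = 1.685189
x_2 = g(1.685189) = 1.478122
x_3 = g(1.478122) = 1.609228
x_4 = g(1.609228) = 1.524246
x_5 = g(1.524246) = 1.578500
x_6 = g(1.578500) = 1.543525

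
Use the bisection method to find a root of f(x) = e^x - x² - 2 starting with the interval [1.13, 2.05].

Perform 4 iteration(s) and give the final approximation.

f(x) = e^x - x² - 2
Initial interval: [1.13, 2.05]

Iteration 1:
  c_1 = (1.130000 + 2.050000)/2 = 1.590000
  f(c_1) = f(1.590000) = 0.375649
  f(a) × f(c) < 0, new interval: [1.130000, 1.590000]
Iteration 2:
  c_2 = (1.130000 + 1.590000)/2 = 1.360000
  f(c_2) = f(1.360000) = 0.046593
  f(a) × f(c) < 0, new interval: [1.130000, 1.360000]
Iteration 3:
  c_3 = (1.130000 + 1.360000)/2 = 1.245000
  f(c_3) = f(1.245000) = -0.077090
  f(a) × f(c) ≥ 0, new interval: [1.245000, 1.360000]
Iteration 4:
  c_4 = (1.245000 + 1.360000)/2 = 1.302500
  f(c_4) = f(1.302500) = -0.018025
  f(a) × f(c) ≥ 0, new interval: [1.302500, 1.360000]

After 4 iteration(s), the approximation is c_4 = 1.302500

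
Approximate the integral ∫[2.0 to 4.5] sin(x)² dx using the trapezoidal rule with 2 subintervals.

f(x) = sin(x)²
a = 2.0, b = 4.5, n = 2
h = (b - a)/n = 1.250000

Trapezoidal rule: (h/2)[f(x₀) + 2f(x₁) + 2f(x₂) + ... + f(xₙ)]

x_0 = 2.0000, f(x_0) = 0.826822, coefficient = 1
x_1 = 3.2500, f(x_1) = 0.011706, coefficient = 2
x_2 = 4.5000, f(x_2) = 0.955565, coefficient = 1

I ≈ (1.250000/2) × 1.805799 = 1.128625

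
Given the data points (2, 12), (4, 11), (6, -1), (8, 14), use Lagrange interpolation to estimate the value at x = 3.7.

Lagrange interpolation formula:
P(x) = Σ yᵢ × Lᵢ(x)
where Lᵢ(x) = Π_{j≠i} (x - xⱼ)/(xᵢ - xⱼ)

L_0(3.7) = (3.7 - 4)/(2 - 4) × (3.7 - 6)/(2 - 6) × (3.7 - 8)/(2 - 8) = 0.061812
L_1(3.7) = (3.7 - 2)/(4 - 2) × (3.7 - 6)/(4 - 6) × (3.7 - 8)/(4 - 8) = 1.050812
L_2(3.7) = (3.7 - 2)/(6 - 2) × (3.7 - 4)/(6 - 4) × (3.7 - 8)/(6 - 8) = -0.137062
L_3(3.7) = (3.7 - 2)/(8 - 2) × (3.7 - 4)/(8 - 4) × (3.7 - 6)/(8 - 6) = 0.024437

P(3.7) = 12×L_0(3.7) + 11×L_1(3.7) + (-1)×L_2(3.7) + 14×L_3(3.7)
P(3.7) = 12.779875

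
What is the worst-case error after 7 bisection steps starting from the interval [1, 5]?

Bisection error bound: |error| ≤ (b-a)/2^n
|error| ≤ (5 - 1)/2^7 = 4/2^7
|error| ≤ 0.0312500000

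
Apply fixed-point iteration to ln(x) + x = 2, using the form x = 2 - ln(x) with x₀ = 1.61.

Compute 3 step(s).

Equation: ln(x) + x = 2
Fixed-point form: x = 2 - ln(x)
x₀ = 1.61

x_1 = g(1.610000) = 1.523766
x_2 = g(1.523766) = 1.578815
x_3 = g(1.578815) = 1.543325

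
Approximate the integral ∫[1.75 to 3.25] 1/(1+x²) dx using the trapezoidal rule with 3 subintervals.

f(x) = 1/(1+x²)
a = 1.75, b = 3.25, n = 3
h = (b - a)/n = 0.500000

Trapezoidal rule: (h/2)[f(x₀) + 2f(x₁) + 2f(x₂) + ... + f(xₙ)]

x_0 = 1.7500, f(x_0) = 0.246154, coefficient = 1
x_1 = 2.2500, f(x_1) = 0.164948, coefficient = 2
x_2 = 2.7500, f(x_2) = 0.116788, coefficient = 2
x_3 = 3.2500, f(x_3) = 0.086486, coefficient = 1

I ≈ (0.500000/2) × 0.896114 = 0.224028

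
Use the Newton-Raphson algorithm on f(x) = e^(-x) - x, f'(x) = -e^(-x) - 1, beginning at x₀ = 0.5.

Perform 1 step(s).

f(x) = e^(-x) - x
f'(x) = -e^(-x) - 1
x₀ = 0.5

Newton-Raphson formula: x_{n+1} = x_n - f(x_n)/f'(x_n)

Iteration 1:
  f(0.500000) = 0.106531
  f'(0.500000) = -1.606531
  x_1 = 0.500000 - 0.106531/(-1.606531) = 0.566311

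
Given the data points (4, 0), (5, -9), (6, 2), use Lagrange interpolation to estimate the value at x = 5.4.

Lagrange interpolation formula:
P(x) = Σ yᵢ × Lᵢ(x)
where Lᵢ(x) = Π_{j≠i} (x - xⱼ)/(xᵢ - xⱼ)

L_0(5.4) = (5.4 - 5)/(4 - 5) × (5.4 - 6)/(4 - 6) = -0.120000
L_1(5.4) = (5.4 - 4)/(5 - 4) × (5.4 - 6)/(5 - 6) = 0.840000
L_2(5.4) = (5.4 - 4)/(6 - 4) × (5.4 - 5)/(6 - 5) = 0.280000

P(5.4) = 0×L_0(5.4) + (-9)×L_1(5.4) + 2×L_2(5.4)
P(5.4) = -7.000000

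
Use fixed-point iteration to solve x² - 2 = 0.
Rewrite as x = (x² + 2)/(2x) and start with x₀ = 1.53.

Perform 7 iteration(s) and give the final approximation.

Equation: x² - 2 = 0
Fixed-point form: x = (x² + 2)/(2x)
x₀ = 1.53

x_1 = g(1.530000) = 1.418595
x_2 = g(1.418595) = 1.414220
x_3 = g(1.414220) = 1.414214
x_4 = g(1.414214) = 1.414214
x_5 = g(1.414214) = 1.414214
x_6 = g(1.414214) = 1.414214
x_7 = g(1.414214) = 1.414214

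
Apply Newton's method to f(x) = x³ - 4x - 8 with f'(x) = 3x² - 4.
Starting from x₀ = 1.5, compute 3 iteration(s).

f(x) = x³ - 4x - 8
f'(x) = 3x² - 4
x₀ = 1.5

Newton-Raphson formula: x_{n+1} = x_n - f(x_n)/f'(x_n)

Iteration 1:
  f(1.500000) = -10.625000
  f'(1.500000) = 2.750000
  x_1 = 1.500000 - (-10.625000)/2.750000 = 5.363636
Iteration 2:
  f(5.363636) = 124.849737
  f'(5.363636) = 82.305785
  x_2 = 5.363636 - 124.849737/82.305785 = 3.846735
Iteration 3:
  f(3.846735) = 33.534632
  f'(3.846735) = 40.392116
  x_3 = 3.846735 - 33.534632/40.392116 = 3.016508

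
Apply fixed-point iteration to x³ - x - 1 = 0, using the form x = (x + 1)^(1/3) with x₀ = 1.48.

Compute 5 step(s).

Equation: x³ - x - 1 = 0
Fixed-point form: x = (x + 1)^(1/3)
x₀ = 1.48

x_1 = g(1.480000) = 1.353580
x_2 = g(1.353580) = 1.330178
x_3 = g(1.330178) = 1.325754
x_4 = g(1.325754) = 1.324915
x_5 = g(1.324915) = 1.324755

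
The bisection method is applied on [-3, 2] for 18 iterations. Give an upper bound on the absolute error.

Bisection error bound: |error| ≤ (b-a)/2^n
|error| ≤ (2 - (-3))/2^18 = 5/2^18
|error| ≤ 0.0000190735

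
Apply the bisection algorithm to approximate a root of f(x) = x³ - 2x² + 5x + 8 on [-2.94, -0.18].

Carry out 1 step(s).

f(x) = x³ - 2x² + 5x + 8
Initial interval: [-2.94, -0.18]

Iteration 1:
  c_1 = (-2.940000 + (-0.180000))/2 = -1.560000
  f(c_1) = f(-1.560000) = -8.463616
  f(a) × f(c) ≥ 0, new interval: [-1.560000, -0.180000]

After 1 iteration(s), the approximation is c_1 = -1.560000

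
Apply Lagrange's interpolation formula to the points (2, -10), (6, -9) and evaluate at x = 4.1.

Lagrange interpolation formula:
P(x) = Σ yᵢ × Lᵢ(x)
where Lᵢ(x) = Π_{j≠i} (x - xⱼ)/(xᵢ - xⱼ)

L_0(4.1) = (4.1 - 6)/(2 - 6) = 0.475000
L_1(4.1) = (4.1 - 2)/(6 - 2) = 0.525000

P(4.1) = (-10)×L_0(4.1) + (-9)×L_1(4.1)
P(4.1) = -9.475000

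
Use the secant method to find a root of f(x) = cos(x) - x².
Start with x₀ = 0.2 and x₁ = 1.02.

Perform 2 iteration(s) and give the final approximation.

f(x) = cos(x) - x²
x₀ = 0.2, x₁ = 1.02

Secant formula: x_{n+1} = x_n - f(x_n)(x_n - x_{n-1})/(f(x_n) - f(x_{n-1}))

Iteration 1:
  f(0.200000) = 0.940067
  f(1.020000) = -0.517034
  x_2 = 1.020000 - (-0.517034)×(1.020000 - 0.200000)/(-0.517034 - 0.940067)
       = 0.729033
Iteration 2:
  f(1.020000) = -0.517034
  f(0.729033) = 0.214329
  x_3 = 0.729033 - 0.214329×(0.729033 - 1.020000)/(0.214329 - (-0.517034))
       = 0.814302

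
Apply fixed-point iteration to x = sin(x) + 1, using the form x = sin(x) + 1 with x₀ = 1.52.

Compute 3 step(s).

Equation: x = sin(x) + 1
Fixed-point form: x = sin(x) + 1
x₀ = 1.52

x_1 = g(1.520000) = 1.998710
x_2 = g(1.998710) = 1.909833
x_3 = g(1.909833) = 1.943075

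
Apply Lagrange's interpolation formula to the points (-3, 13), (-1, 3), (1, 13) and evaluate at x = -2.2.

Lagrange interpolation formula:
P(x) = Σ yᵢ × Lᵢ(x)
where Lᵢ(x) = Π_{j≠i} (x - xⱼ)/(xᵢ - xⱼ)

L_0(-2.2) = (-2.2 - (-1))/(-3 - (-1)) × (-2.2 - 1)/(-3 - 1) = 0.480000
L_1(-2.2) = (-2.2 - (-3))/(-1 - (-3)) × (-2.2 - 1)/(-1 - 1) = 0.640000
L_2(-2.2) = (-2.2 - (-3))/(1 - (-3)) × (-2.2 - (-1))/(1 - (-1)) = -0.120000

P(-2.2) = 13×L_0(-2.2) + 3×L_1(-2.2) + 13×L_2(-2.2)
P(-2.2) = 6.600000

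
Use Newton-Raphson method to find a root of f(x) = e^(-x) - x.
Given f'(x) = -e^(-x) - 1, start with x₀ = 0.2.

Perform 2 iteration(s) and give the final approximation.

f(x) = e^(-x) - x
f'(x) = -e^(-x) - 1
x₀ = 0.2

Newton-Raphson formula: x_{n+1} = x_n - f(x_n)/f'(x_n)

Iteration 1:
  f(0.200000) = 0.618731
  f'(0.200000) = -1.818731
  x_1 = 0.200000 - 0.618731/(-1.818731) = 0.540199
Iteration 2:
  f(0.540199) = 0.042433
  f'(0.540199) = -1.582632
  x_2 = 0.540199 - 0.042433/(-1.582632) = 0.567011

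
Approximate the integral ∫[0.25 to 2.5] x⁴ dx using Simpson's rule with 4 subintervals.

f(x) = x⁴
a = 0.25, b = 2.5, n = 4
h = (b - a)/n = 0.562500

Simpson's rule: (h/3)[f(x₀) + 4f(x₁) + 2f(x₂) + ... + f(xₙ)]

x_0 = 0.2500, f(x_0) = 0.003906, coefficient = 1
x_1 = 0.8125, f(x_1) = 0.435806, coefficient = 4
x_2 = 1.3750, f(x_2) = 3.574463, coefficient = 2
x_3 = 1.9375, f(x_3) = 14.091812, coefficient = 4
x_4 = 2.5000, f(x_4) = 39.062500, coefficient = 1

I ≈ (0.562500/3) × 104.325806 = 19.561089
Exact value: 19.531055
Error: 0.030034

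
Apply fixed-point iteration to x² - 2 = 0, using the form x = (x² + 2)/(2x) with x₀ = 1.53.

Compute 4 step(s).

Equation: x² - 2 = 0
Fixed-point form: x = (x² + 2)/(2x)
x₀ = 1.53

x_1 = g(1.530000) = 1.418595
x_2 = g(1.418595) = 1.414220
x_3 = g(1.414220) = 1.414214
x_4 = g(1.414214) = 1.414214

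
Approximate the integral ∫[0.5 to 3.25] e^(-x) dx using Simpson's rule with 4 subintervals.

f(x) = e^(-x)
a = 0.5, b = 3.25, n = 4
h = (b - a)/n = 0.687500

Simpson's rule: (h/3)[f(x₀) + 4f(x₁) + 2f(x₂) + ... + f(xₙ)]

x_0 = 0.5000, f(x_0) = 0.606531, coefficient = 1
x_1 = 1.1875, f(x_1) = 0.304983, coefficient = 4
x_2 = 1.8750, f(x_2) = 0.153355, coefficient = 2
x_3 = 2.5625, f(x_3) = 0.077112, coefficient = 4
x_4 = 3.2500, f(x_4) = 0.038774, coefficient = 1

I ≈ (0.687500/3) × 2.480393 = 0.568423
Exact value: 0.567756
Error: 0.000667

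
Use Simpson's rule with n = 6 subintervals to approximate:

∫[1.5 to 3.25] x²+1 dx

f(x) = x²+1
a = 1.5, b = 3.25, n = 6
h = (b - a)/n = 0.291667

Simpson's rule: (h/3)[f(x₀) + 4f(x₁) + 2f(x₂) + ... + f(xₙ)]

x_0 = 1.5000, f(x_0) = 3.250000, coefficient = 1
x_1 = 1.7917, f(x_1) = 4.210069, coefficient = 4
x_2 = 2.0833, f(x_2) = 5.340278, coefficient = 2
x_3 = 2.3750, f(x_3) = 6.640625, coefficient = 4
x_4 = 2.6667, f(x_4) = 8.111111, coefficient = 2
x_5 = 2.9583, f(x_5) = 9.751736, coefficient = 4
x_6 = 3.2500, f(x_6) = 11.562500, coefficient = 1

I ≈ (0.291667/3) × 124.125000 = 12.067708
Exact value: 12.067708
Error: 0.000000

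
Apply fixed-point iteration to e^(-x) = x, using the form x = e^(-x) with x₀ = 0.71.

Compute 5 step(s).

Equation: e^(-x) = x
Fixed-point form: x = e^(-x)
x₀ = 0.71

x_1 = g(0.710000) = 0.491644
x_2 = g(0.491644) = 0.611620
x_3 = g(0.611620) = 0.542471
x_4 = g(0.542471) = 0.581310
x_5 = g(0.581310) = 0.559165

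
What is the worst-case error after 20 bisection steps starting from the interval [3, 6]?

Bisection error bound: |error| ≤ (b-a)/2^n
|error| ≤ (6 - 3)/2^20 = 3/2^20
|error| ≤ 0.0000028610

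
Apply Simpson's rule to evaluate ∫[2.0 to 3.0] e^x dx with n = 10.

f(x) = e^x
a = 2.0, b = 3.0, n = 10
h = (b - a)/n = 0.100000

Simpson's rule: (h/3)[f(x₀) + 4f(x₁) + 2f(x₂) + ... + f(xₙ)]

x_0 = 2.0000, f(x_0) = 7.389056, coefficient = 1
x_1 = 2.1000, f(x_1) = 8.166170, coefficient = 4
x_2 = 2.2000, f(x_2) = 9.025013, coefficient = 2
x_3 = 2.3000, f(x_3) = 9.974182, coefficient = 4
x_4 = 2.4000, f(x_4) = 11.023176, coefficient = 2
x_5 = 2.5000, f(x_5) = 12.182494, coefficient = 4
x_6 = 2.6000, f(x_6) = 13.463738, coefficient = 2
x_7 = 2.7000, f(x_7) = 14.879732, coefficient = 4
x_8 = 2.8000, f(x_8) = 16.444647, coefficient = 2
x_9 = 2.9000, f(x_9) = 18.174145, coefficient = 4
x_10 = 3.0000, f(x_10) = 20.085537, coefficient = 1

I ≈ (0.100000/3) × 380.894636 = 12.696488
Exact value: 12.696481
Error: 0.000007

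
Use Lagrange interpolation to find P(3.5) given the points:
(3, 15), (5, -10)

Lagrange interpolation formula:
P(x) = Σ yᵢ × Lᵢ(x)
where Lᵢ(x) = Π_{j≠i} (x - xⱼ)/(xᵢ - xⱼ)

L_0(3.5) = (3.5 - 5)/(3 - 5) = 0.750000
L_1(3.5) = (3.5 - 3)/(5 - 3) = 0.250000

P(3.5) = 15×L_0(3.5) + (-10)×L_1(3.5)
P(3.5) = 8.750000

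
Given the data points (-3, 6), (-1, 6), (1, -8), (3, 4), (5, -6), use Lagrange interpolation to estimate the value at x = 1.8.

Lagrange interpolation formula:
P(x) = Σ yᵢ × Lᵢ(x)
where Lᵢ(x) = Π_{j≠i} (x - xⱼ)/(xᵢ - xⱼ)

L_0(1.8) = (1.8 - (-1))/(-3 - (-1)) × (1.8 - 1)/(-3 - 1) × (1.8 - 3)/(-3 - 3) × (1.8 - 5)/(-3 - 5) = 0.022400
L_1(1.8) = (1.8 - (-3))/(-1 - (-3)) × (1.8 - 1)/(-1 - 1) × (1.8 - 3)/(-1 - 3) × (1.8 - 5)/(-1 - 5) = -0.153600
L_2(1.8) = (1.8 - (-3))/(1 - (-3)) × (1.8 - (-1))/(1 - (-1)) × (1.8 - 3)/(1 - 3) × (1.8 - 5)/(1 - 5) = 0.806400
L_3(1.8) = (1.8 - (-3))/(3 - (-3)) × (1.8 - (-1))/(3 - (-1)) × (1.8 - 1)/(3 - 1) × (1.8 - 5)/(3 - 5) = 0.358400
L_4(1.8) = (1.8 - (-3))/(5 - (-3)) × (1.8 - (-1))/(5 - (-1)) × (1.8 - 1)/(5 - 1) × (1.8 - 3)/(5 - 3) = -0.033600

P(1.8) = 6×L_0(1.8) + 6×L_1(1.8) + (-8)×L_2(1.8) + 4×L_3(1.8) + (-6)×L_4(1.8)
P(1.8) = -5.603200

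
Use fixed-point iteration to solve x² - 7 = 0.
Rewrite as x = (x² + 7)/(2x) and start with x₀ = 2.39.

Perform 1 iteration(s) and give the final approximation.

Equation: x² - 7 = 0
Fixed-point form: x = (x² + 7)/(2x)
x₀ = 2.39

x_1 = g(2.390000) = 2.659435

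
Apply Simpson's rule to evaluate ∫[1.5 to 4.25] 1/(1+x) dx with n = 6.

f(x) = 1/(1+x)
a = 1.5, b = 4.25, n = 6
h = (b - a)/n = 0.458333

Simpson's rule: (h/3)[f(x₀) + 4f(x₁) + 2f(x₂) + ... + f(xₙ)]

x_0 = 1.5000, f(x_0) = 0.400000, coefficient = 1
x_1 = 1.9583, f(x_1) = 0.338028, coefficient = 4
x_2 = 2.4167, f(x_2) = 0.292683, coefficient = 2
x_3 = 2.8750, f(x_3) = 0.258065, coefficient = 4
x_4 = 3.3333, f(x_4) = 0.230769, coefficient = 2
x_5 = 3.7917, f(x_5) = 0.208696, coefficient = 4
x_6 = 4.2500, f(x_6) = 0.190476, coefficient = 1

I ≈ (0.458333/3) × 4.856534 = 0.741970
Exact value: 0.741937
Error: 0.000033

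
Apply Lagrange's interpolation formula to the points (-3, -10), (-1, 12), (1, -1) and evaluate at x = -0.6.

Lagrange interpolation formula:
P(x) = Σ yᵢ × Lᵢ(x)
where Lᵢ(x) = Π_{j≠i} (x - xⱼ)/(xᵢ - xⱼ)

L_0(-0.6) = (-0.6 - (-1))/(-3 - (-1)) × (-0.6 - 1)/(-3 - 1) = -0.080000
L_1(-0.6) = (-0.6 - (-3))/(-1 - (-3)) × (-0.6 - 1)/(-1 - 1) = 0.960000
L_2(-0.6) = (-0.6 - (-3))/(1 - (-3)) × (-0.6 - (-1))/(1 - (-1)) = 0.120000

P(-0.6) = (-10)×L_0(-0.6) + 12×L_1(-0.6) + (-1)×L_2(-0.6)
P(-0.6) = 12.200000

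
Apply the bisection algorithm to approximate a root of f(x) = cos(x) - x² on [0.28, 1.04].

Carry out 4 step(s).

f(x) = cos(x) - x²
Initial interval: [0.28, 1.04]

Iteration 1:
  c_1 = (0.280000 + 1.040000)/2 = 0.660000
  f(c_1) = f(0.660000) = 0.354392
  f(a) × f(c) ≥ 0, new interval: [0.660000, 1.040000]
Iteration 2:
  c_2 = (0.660000 + 1.040000)/2 = 0.850000
  f(c_2) = f(0.850000) = -0.062517
  f(a) × f(c) < 0, new interval: [0.660000, 0.850000]
Iteration 3:
  c_3 = (0.660000 + 0.850000)/2 = 0.755000
  f(c_3) = f(0.755000) = 0.158247
  f(a) × f(c) ≥ 0, new interval: [0.755000, 0.850000]
Iteration 4:
  c_4 = (0.755000 + 0.850000)/2 = 0.802500
  f(c_4) = f(0.802500) = 0.050905
  f(a) × f(c) ≥ 0, new interval: [0.802500, 0.850000]

After 4 iteration(s), the approximation is c_4 = 0.802500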